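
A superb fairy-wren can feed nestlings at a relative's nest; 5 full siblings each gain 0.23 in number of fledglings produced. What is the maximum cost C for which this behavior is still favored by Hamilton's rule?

0.575

r to a full sibling = 1/2 (full sibs share both parents — two paths of length 2: r = 2·(1/2)^2 = 1/2).
Hamilton's rule: n·r·B > C, so the trait is favored while C < n·r·B = 5·0.5·0.23 = 0.575.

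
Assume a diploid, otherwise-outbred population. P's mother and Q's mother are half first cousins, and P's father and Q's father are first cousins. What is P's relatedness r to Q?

Relatedness sums over independent paths through distinct common ancestors.
P and Q are related in two ways: half second cousins through their mothers (r = 1/64) and second cousins through their fathers (r = 1/32).
r = 1/64 + 1/32 = 3/64 = 0.046875.

0.046875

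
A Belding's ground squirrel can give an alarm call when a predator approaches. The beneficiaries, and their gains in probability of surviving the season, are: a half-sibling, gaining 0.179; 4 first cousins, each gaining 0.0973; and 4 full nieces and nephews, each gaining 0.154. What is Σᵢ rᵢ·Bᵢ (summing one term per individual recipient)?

r to a half-sibling = 0.25 (half-sibs share one parent — one path of length 2: r = (1/2)^2 = 1/4).
r to a first cousin = 1/8 (first cousins share one grandparent pair — two paths of length 4: r = 2·(1/2)^4 = 1/8).
r to a full niece or nephew = 1/4 (full aunt/uncle↔niece/nephew: two paths of length 3 through the shared grandparent pair: r = 2·(1/2)^3 = 1/4).
Summing one r·B term per recipient: 1·0.25·0.179 + 4·0.125·0.0973 + 4·0.25·0.154 = 0.2474.

0.2474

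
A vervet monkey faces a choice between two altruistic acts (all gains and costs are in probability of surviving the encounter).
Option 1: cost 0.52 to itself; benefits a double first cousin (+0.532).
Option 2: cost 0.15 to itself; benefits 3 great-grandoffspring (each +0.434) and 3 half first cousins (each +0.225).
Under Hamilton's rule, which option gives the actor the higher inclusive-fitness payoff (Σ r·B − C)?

Option 2

Option 1: r to a double first cousin = 0.25.
Option 1: Σ r·B − C = (1·0.25·0.532) − 0.52 = -0.387.
Option 2: r to a great-grandoffspring = 0.125.
Option 2: r to a half first cousin = 0.0625.
Option 2: Σ r·B − C = (3·0.125·0.434 + 3·0.0625·0.225) − 0.15 = 0.0549375.
Option 2 has the higher net inclusive-fitness payoff.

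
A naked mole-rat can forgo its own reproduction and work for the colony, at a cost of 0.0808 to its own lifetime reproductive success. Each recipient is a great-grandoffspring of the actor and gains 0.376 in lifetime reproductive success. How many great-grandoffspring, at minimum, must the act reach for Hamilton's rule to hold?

r to a great-grandoffspring = 0.125 (three parent–offspring links: r = (1/2)^3 = 1/8).
Hamilton's rule: n·r·B > C  ⇒  n > C/(r·B) = 0.0808/(0.125·0.376) = 1.719.
The smallest integer exceeding 1.719 is 2.

2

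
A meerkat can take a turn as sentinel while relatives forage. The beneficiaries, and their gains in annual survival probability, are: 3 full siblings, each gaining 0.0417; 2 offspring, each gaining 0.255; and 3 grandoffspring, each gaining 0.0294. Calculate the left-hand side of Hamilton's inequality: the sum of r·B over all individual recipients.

r to a full sibling = 1/2 (full sibs share both parents — two paths of length 2: r = 2·(1/2)^2 = 1/2).
r to an offspring = 1/2 (one parent–offspring link: r = (1/2)^1 = 1/2).
r to a grandoffspring = 0.25 (two parent–offspring links: r = (1/2)^2 = 1/4).
Summing one r·B term per recipient: 3·0.5·0.0417 + 2·0.5·0.255 + 3·0.25·0.0294 = 0.3396.

0.3396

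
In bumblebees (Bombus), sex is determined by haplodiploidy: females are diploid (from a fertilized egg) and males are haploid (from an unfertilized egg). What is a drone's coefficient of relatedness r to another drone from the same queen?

0.5

Haploid brothers each carry a random half of the queen's diploid genome, so on average they share half: r = 1/2.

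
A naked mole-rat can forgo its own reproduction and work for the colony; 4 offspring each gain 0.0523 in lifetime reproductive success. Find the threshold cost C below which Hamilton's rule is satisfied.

0.1046

r to an offspring = 1/2 (one parent–offspring link: r = (1/2)^1 = 1/2).
Hamilton's rule: n·r·B > C, so the trait is favored while C < n·r·B = 4·0.5·0.0523 = 0.1046.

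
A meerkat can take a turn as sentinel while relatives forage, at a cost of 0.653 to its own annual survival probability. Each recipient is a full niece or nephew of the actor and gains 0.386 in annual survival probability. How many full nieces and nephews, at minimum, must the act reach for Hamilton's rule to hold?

r to a full niece or nephew = 1/4 (full aunt/uncle↔niece/nephew: two paths of length 3 through the shared grandparent pair: r = 2·(1/2)^3 = 1/4).
Hamilton's rule: n·r·B > C  ⇒  n > C/(r·B) = 0.653/(0.25·0.386) = 6.767.
The smallest integer exceeding 6.767 is 7.

7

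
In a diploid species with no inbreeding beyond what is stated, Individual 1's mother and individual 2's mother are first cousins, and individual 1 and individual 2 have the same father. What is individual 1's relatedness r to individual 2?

Wright's path rule: contributions from independent ancestry routes add.
Individual 1 and individual 2 are related in two ways: second cousins through their mothers (r = 1/32) and half-sibs through their shared father (r = 1/4).
r = 1/32 + 1/4 = 0.28125.

0.28125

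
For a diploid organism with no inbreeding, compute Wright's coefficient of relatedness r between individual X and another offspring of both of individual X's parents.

0.5

Each parent–offspring link contributes a factor of 1/2, and independent paths through distinct common ancestors add.
Full sibs share both parents — two paths of length 2: r = 2·(1/2)^2 = 1/2.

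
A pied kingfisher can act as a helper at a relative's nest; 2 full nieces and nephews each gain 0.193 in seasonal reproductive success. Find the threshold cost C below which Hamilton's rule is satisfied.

0.0965

r to a full niece or nephew = 0.25 (full aunt/uncle↔niece/nephew: two paths of length 3 through the shared grandparent pair: r = 2·(1/2)^3 = 1/4).
Hamilton's rule: n·r·B > C, so the trait is favored while C < n·r·B = 2·0.25·0.193 = 0.0965.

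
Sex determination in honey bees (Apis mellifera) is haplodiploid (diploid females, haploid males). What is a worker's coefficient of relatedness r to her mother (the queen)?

One meiotic link between diploid queen and diploid daughter: r = 1/2.

0.5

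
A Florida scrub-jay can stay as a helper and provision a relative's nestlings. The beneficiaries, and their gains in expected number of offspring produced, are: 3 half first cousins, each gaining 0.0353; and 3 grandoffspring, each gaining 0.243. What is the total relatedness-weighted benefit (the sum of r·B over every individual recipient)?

r to a half first cousin = 1/16 (half first cousins share one grandparent — one path of length 4: r = (1/2)^4 = 1/16).
r to a grandoffspring = 0.25 (two parent–offspring links: r = (1/2)^2 = 1/4).
Summing one r·B term per recipient: 3·0.0625·0.0353 + 3·0.25·0.243 = 0.18886875.

0.18886875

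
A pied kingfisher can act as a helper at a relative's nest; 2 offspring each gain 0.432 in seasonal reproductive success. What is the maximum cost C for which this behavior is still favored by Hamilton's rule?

0.432

r to an offspring = 0.5 (one parent–offspring link: r = (1/2)^1 = 1/2).
Hamilton's rule: n·r·B > C, so the trait is favored while C < n·r·B = 2·0.5·0.432 = 0.432.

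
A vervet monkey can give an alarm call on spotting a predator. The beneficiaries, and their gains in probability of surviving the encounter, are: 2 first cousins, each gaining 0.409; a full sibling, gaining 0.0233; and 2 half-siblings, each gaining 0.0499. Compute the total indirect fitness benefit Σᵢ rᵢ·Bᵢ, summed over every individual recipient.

r to a first cousin = 0.125 (first cousins share one grandparent pair — two paths of length 4: r = 2·(1/2)^4 = 1/8).
r to a full sibling = 0.5 (full sibs share both parents — two paths of length 2: r = 2·(1/2)^2 = 1/2).
r to a half-sibling = 1/4 (half-sibs share one parent — one path of length 2: r = (1/2)^2 = 1/4).
Summing one r·B term per recipient: 2·0.125·0.409 + 1·0.5·0.0233 + 2·0.25·0.0499 = 0.13885.

0.13885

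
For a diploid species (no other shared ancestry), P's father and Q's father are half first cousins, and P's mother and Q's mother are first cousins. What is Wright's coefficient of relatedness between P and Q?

0.046875

With two independent routes of shared ancestry, r is the sum of the two contributions.
P and Q are related in two ways: half second cousins through their fathers (r = 1/64) and second cousins through their mothers (r = 1/32).
r = 1/64 + 1/32 = 0.046875.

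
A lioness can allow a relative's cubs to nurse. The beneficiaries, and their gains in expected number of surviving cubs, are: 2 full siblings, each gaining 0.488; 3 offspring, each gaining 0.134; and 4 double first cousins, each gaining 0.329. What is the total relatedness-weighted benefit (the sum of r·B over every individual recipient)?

r to a full sibling = 0.5 (full sibs share both parents — two paths of length 2: r = 2·(1/2)^2 = 1/2).
r to an offspring = 0.5 (one parent–offspring link: r = (1/2)^1 = 1/2).
r to a double first cousin = 0.25 (double first cousins share both grandparent pairs — four paths of length 4: r = 4·(1/2)^4 = 1/4).
Summing one r·B term per recipient: 2·0.5·0.488 + 3·0.5·0.134 + 4·0.25·0.329 = 1.018.

1.018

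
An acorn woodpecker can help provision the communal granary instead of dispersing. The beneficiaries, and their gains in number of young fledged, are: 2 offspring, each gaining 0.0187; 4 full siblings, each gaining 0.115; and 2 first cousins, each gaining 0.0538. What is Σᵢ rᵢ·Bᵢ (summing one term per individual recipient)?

0.26215

r to an offspring = 0.5 (one parent–offspring link: r = (1/2)^1 = 1/2).
r to a full sibling = 0.5 (full sibs share both parents — two paths of length 2: r = 2·(1/2)^2 = 1/2).
r to a first cousin = 1/8 (first cousins share one grandparent pair — two paths of length 4: r = 2·(1/2)^4 = 1/8).
Summing one r·B term per recipient: 2·0.5·0.0187 + 4·0.5·0.115 + 2·0.125·0.0538 = 0.26215.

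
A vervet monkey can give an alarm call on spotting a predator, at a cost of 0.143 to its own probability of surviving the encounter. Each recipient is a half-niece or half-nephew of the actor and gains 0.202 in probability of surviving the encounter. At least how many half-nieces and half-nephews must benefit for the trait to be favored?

r to a half-niece or half-nephew = 1/8 (half-aunt/uncle↔niece/nephew: one path of length 3: r = (1/2)^3 = 1/8).
Hamilton's rule: n·r·B > C  ⇒  n > C/(r·B) = 0.143/(0.125·0.202) = 5.663.
The smallest integer exceeding 5.663 is 6.

6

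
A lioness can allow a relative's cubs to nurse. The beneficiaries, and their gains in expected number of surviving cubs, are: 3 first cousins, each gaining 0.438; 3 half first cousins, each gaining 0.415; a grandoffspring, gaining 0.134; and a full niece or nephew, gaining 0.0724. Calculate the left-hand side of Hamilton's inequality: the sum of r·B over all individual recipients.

0.2936625

r to a first cousin = 0.125 (first cousins share one grandparent pair — two paths of length 4: r = 2·(1/2)^4 = 1/8).
r to a half first cousin = 0.0625 (half first cousins share one grandparent — one path of length 4: r = (1/2)^4 = 1/16).
r to a grandoffspring = 0.25 (two parent–offspring links: r = (1/2)^2 = 1/4).
r to a full niece or nephew = 1/4 (full aunt/uncle↔niece/nephew: two paths of length 3 through the shared grandparent pair: r = 2·(1/2)^3 = 1/4).
Summing one r·B term per recipient: 3·0.125·0.438 + 3·0.0625·0.415 + 1·0.25·0.134 + 1·0.25·0.0724 = 0.2936625.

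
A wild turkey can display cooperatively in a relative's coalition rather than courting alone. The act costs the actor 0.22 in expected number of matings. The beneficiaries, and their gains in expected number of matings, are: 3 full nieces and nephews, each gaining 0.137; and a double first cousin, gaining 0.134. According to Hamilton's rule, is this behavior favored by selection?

Hamilton's rule: the trait is favored when the sum of r·B over every recipient exceeds the actor's cost C.
r to a full niece or nephew = 1/4 (full aunt/uncle↔niece/nephew: two paths of length 3 through the shared grandparent pair: r = 2·(1/2)^3 = 1/4).
r to a double first cousin = 0.25 (double first cousins share both grandparent pairs — four paths of length 4: r = 4·(1/2)^4 = 1/4).
Summing one r·B term per recipient: 3·0.25·0.137 + 1·0.25·0.134 = 0.13625.
0.13625 < 0.22: the indirect benefit is less than the cost.

No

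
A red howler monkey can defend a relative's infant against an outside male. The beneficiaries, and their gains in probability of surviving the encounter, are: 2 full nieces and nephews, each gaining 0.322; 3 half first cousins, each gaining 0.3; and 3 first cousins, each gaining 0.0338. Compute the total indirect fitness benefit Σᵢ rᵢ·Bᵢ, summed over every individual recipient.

0.229925

r to a full niece or nephew = 1/4 (full aunt/uncle↔niece/nephew: two paths of length 3 through the shared grandparent pair: r = 2·(1/2)^3 = 1/4).
r to a half first cousin = 0.0625 (half first cousins share one grandparent — one path of length 4: r = (1/2)^4 = 1/16).
r to a first cousin = 1/8 (first cousins share one grandparent pair — two paths of length 4: r = 2·(1/2)^4 = 1/8).
Summing one r·B term per recipient: 2·0.25·0.322 + 3·0.0625·0.3 + 3·0.125·0.0338 = 0.229925.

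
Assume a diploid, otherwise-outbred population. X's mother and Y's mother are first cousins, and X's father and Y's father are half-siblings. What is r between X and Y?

With two independent routes of shared ancestry, r is the sum of the two contributions.
X and Y are related in two ways: second cousins through their mothers (r = 1/32) and half first cousins through their fathers (r = 1/16).
r = 1/32 + 1/16 = 0.09375.

0.09375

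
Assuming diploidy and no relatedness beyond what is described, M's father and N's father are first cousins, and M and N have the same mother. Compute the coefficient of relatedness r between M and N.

0.28125

With two independent routes of shared ancestry, r is the sum of the two contributions.
M and N are related in two ways: second cousins through their fathers (r = 1/32) and half-sibs through their shared mother (r = 1/4).
r = 1/32 + 1/4 = 0.28125.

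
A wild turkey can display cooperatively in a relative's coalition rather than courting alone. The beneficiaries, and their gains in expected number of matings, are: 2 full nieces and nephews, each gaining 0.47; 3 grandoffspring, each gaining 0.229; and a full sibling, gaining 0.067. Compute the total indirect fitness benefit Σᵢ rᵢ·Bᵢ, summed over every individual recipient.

0.44025

r to a full niece or nephew = 0.25 (full aunt/uncle↔niece/nephew: two paths of length 3 through the shared grandparent pair: r = 2·(1/2)^3 = 1/4).
r to a grandoffspring = 0.25 (two parent–offspring links: r = (1/2)^2 = 1/4).
r to a full sibling = 1/2 (full sibs share both parents — two paths of length 2: r = 2·(1/2)^2 = 1/2).
Summing one r·B term per recipient: 2·0.25·0.47 + 3·0.25·0.229 + 1·0.5·0.067 = 0.44025.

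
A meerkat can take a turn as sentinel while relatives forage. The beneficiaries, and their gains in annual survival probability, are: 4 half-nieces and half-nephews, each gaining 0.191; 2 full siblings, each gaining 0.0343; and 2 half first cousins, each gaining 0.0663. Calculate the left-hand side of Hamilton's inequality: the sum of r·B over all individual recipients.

r to a half-niece or half-nephew = 0.125 (half-aunt/uncle↔niece/nephew: one path of length 3: r = (1/2)^3 = 1/8).
r to a full sibling = 1/2 (full sibs share both parents — two paths of length 2: r = 2·(1/2)^2 = 1/2).
r to a half first cousin = 0.0625 (half first cousins share one grandparent — one path of length 4: r = (1/2)^4 = 1/16).
Summing one r·B term per recipient: 4·0.125·0.191 + 2·0.5·0.0343 + 2·0.0625·0.0663 = 0.1380875.

0.1380875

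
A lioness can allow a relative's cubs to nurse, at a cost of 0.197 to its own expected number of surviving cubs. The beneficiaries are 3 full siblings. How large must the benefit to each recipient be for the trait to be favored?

r to a full sibling = 1/2 (full sibs share both parents — two paths of length 2: r = 2·(1/2)^2 = 1/2).
Hamilton's rule with n recipients of equal r: n·r·B > C, so B > C/(n·r) = 0.197/(3·0.5) = 0.1313.

0.1313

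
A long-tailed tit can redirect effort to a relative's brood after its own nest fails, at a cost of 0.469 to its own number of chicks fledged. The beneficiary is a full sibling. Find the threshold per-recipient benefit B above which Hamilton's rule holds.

0.938

r to a full sibling = 0.5 (full sibs share both parents — two paths of length 2: r = 2·(1/2)^2 = 1/2).
Hamilton's rule with n recipients of equal r: n·r·B > C, so B > C/(n·r) = 0.469/(1·0.5) = 0.938.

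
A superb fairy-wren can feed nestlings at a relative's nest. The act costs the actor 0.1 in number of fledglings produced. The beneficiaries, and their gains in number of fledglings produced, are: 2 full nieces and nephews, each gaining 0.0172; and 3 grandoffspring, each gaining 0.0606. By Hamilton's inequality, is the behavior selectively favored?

Hamilton's rule: the trait is favored when the sum of r·B over every recipient exceeds the actor's cost C.
r to a full niece or nephew = 1/4 (full aunt/uncle↔niece/nephew: two paths of length 3 through the shared grandparent pair: r = 2·(1/2)^3 = 1/4).
r to a grandoffspring = 1/4 (two parent–offspring links: r = (1/2)^2 = 1/4).
Summing one r·B term per recipient: 2·0.25·0.0172 + 3·0.25·0.0606 = 0.05405.
0.05405 < 0.1: the indirect benefit is less than the cost.

No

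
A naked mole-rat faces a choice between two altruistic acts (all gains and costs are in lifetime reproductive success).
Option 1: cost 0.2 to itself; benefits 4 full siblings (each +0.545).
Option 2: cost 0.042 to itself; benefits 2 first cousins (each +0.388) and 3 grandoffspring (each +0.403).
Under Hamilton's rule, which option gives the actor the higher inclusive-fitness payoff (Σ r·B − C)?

Option 1

Option 1: r to a full sibling = 0.5.
Option 1: Σ r·B − C = (4·0.5·0.545) − 0.2 = 0.89.
Option 2: r to a first cousin = 0.125.
Option 2: r to a grandoffspring = 0.25.
Option 2: Σ r·B − C = (2·0.125·0.388 + 3·0.25·0.403) − 0.042 = 0.35725.
Option 1 has the higher net inclusive-fitness payoff.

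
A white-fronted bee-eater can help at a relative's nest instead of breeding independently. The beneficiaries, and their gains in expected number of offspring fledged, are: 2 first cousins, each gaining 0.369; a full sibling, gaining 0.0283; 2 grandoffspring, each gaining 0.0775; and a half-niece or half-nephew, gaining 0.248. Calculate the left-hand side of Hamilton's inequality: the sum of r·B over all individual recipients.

r to a first cousin = 0.125 (first cousins share one grandparent pair — two paths of length 4: r = 2·(1/2)^4 = 1/8).
r to a full sibling = 0.5 (full sibs share both parents — two paths of length 2: r = 2·(1/2)^2 = 1/2).
r to a grandoffspring = 1/4 (two parent–offspring links: r = (1/2)^2 = 1/4).
r to a half-niece or half-nephew = 0.125 (half-aunt/uncle↔niece/nephew: one path of length 3: r = (1/2)^3 = 1/8).
Summing one r·B term per recipient: 2·0.125·0.369 + 1·0.5·0.0283 + 2·0.25·0.0775 + 1·0.125·0.248 = 0.17615.

0.17615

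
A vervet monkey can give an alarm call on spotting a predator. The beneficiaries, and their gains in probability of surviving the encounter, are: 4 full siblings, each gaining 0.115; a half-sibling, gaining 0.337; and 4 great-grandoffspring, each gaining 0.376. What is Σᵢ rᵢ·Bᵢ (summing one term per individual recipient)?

r to a full sibling = 0.5 (full sibs share both parents — two paths of length 2: r = 2·(1/2)^2 = 1/2).
r to a half-sibling = 0.25 (half-sibs share one parent — one path of length 2: r = (1/2)^2 = 1/4).
r to a great-grandoffspring = 0.125 (three parent–offspring links: r = (1/2)^3 = 1/8).
Summing one r·B term per recipient: 4·0.5·0.115 + 1·0.25·0.337 + 4·0.125·0.376 = 0.50225.

0.50225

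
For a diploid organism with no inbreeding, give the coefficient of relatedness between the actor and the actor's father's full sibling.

0.25

Each parent–offspring link contributes a factor of 1/2, and independent paths through distinct common ancestors add.
Full aunt/uncle↔niece/nephew: two paths of length 3 through the shared grandparent pair: r = 2·(1/2)^3 = 1/4.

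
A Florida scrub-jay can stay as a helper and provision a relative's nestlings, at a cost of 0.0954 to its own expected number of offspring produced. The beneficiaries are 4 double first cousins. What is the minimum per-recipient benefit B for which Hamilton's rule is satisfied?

0.0954

r to a double first cousin = 0.25 (double first cousins share both grandparent pairs — four paths of length 4: r = 4·(1/2)^4 = 1/4).
Hamilton's rule with n recipients of equal r: n·r·B > C, so B > C/(n·r) = 0.0954/(4·0.25) = 0.0954.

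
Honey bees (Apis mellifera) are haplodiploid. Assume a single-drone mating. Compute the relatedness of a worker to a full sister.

Haplodiploid full sisters inherit their father's entire haploid genome identically (contributing 1/2) and on average half of their mother's contribution (1/2 · 1/2 = 1/4); r = 1/2 + 1/4 = 3/4.

0.75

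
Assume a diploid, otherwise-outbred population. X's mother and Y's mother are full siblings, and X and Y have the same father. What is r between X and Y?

Independent pedigree routes through distinct common ancestors add.
X and Y are related in two ways: first cousins through their mothers (r = 1/8) and half-sibs through their shared father (r = 1/4).
r = 1/8 + 1/4 = 3/8 = 0.375.

0.375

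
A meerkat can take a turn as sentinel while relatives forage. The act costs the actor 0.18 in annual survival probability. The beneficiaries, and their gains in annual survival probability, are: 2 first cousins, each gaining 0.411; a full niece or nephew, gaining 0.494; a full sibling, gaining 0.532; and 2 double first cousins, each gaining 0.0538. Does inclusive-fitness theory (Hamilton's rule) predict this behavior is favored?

Hamilton's rule: the trait is favored when the sum of r·B over every recipient exceeds the actor's cost C.
r to a first cousin = 0.125 (first cousins share one grandparent pair — two paths of length 4: r = 2·(1/2)^4 = 1/8).
r to a full niece or nephew = 0.25 (full aunt/uncle↔niece/nephew: two paths of length 3 through the shared grandparent pair: r = 2·(1/2)^3 = 1/4).
r to a full sibling = 1/2 (full sibs share both parents — two paths of length 2: r = 2·(1/2)^2 = 1/2).
r to a double first cousin = 0.25 (double first cousins share both grandparent pairs — four paths of length 4: r = 4·(1/2)^4 = 1/4).
Summing one r·B term per recipient: 2·0.125·0.411 + 1·0.25·0.494 + 1·0.5·0.532 + 2·0.25·0.0538 = 0.51915.
0.51915 > 0.18: the indirect benefit exceeds the cost.

Yes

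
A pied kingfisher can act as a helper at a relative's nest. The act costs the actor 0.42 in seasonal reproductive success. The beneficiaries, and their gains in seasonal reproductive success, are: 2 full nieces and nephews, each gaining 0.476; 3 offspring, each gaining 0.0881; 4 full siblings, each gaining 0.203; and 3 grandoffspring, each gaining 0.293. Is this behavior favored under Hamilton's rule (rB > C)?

Yes

Hamilton's rule: the trait is favored when the sum of r·B over every recipient exceeds the actor's cost C.
r to a full niece or nephew = 1/4 (full aunt/uncle↔niece/nephew: two paths of length 3 through the shared grandparent pair: r = 2·(1/2)^3 = 1/4).
r to an offspring = 0.5 (one parent–offspring link: r = (1/2)^1 = 1/2).
r to a full sibling = 1/2 (full sibs share both parents — two paths of length 2: r = 2·(1/2)^2 = 1/2).
r to a grandoffspring = 1/4 (two parent–offspring links: r = (1/2)^2 = 1/4).
Summing one r·B term per recipient: 2·0.25·0.476 + 3·0.5·0.0881 + 4·0.5·0.203 + 3·0.25·0.293 = 0.9959.
0.9959 > 0.42: the indirect benefit exceeds the cost.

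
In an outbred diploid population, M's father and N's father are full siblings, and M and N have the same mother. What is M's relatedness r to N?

0.375

Wright's path rule: contributions from independent ancestry routes add.
M and N are related in two ways: first cousins through their fathers (r = 1/8) and half-sibs through their shared mother (r = 1/4).
r = 1/8 + 1/4 = 0.375.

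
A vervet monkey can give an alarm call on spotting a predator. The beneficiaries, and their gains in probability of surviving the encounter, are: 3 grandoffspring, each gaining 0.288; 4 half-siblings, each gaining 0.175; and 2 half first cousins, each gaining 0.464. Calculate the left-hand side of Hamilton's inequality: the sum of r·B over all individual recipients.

0.449

r to a grandoffspring = 0.25 (two parent–offspring links: r = (1/2)^2 = 1/4).
r to a half-sibling = 0.25 (half-sibs share one parent — one path of length 2: r = (1/2)^2 = 1/4).
r to a half first cousin = 0.0625 (half first cousins share one grandparent — one path of length 4: r = (1/2)^4 = 1/16).
Summing one r·B term per recipient: 3·0.25·0.288 + 4·0.25·0.175 + 2·0.0625·0.464 = 0.449.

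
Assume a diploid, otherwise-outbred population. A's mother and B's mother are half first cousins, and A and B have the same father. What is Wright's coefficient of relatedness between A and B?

Wright's path rule: contributions from independent ancestry routes add.
A and B are related in two ways: half second cousins through their mothers (r = 1/64) and half-sibs through their shared father (r = 1/4).
r = 1/64 + 1/4 = 0.265625.

0.265625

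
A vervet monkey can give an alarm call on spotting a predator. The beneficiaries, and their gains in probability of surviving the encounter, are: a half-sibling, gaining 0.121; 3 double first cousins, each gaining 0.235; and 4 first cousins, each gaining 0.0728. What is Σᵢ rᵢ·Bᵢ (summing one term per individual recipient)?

0.2429

r to a half-sibling = 1/4 (half-sibs share one parent — one path of length 2: r = (1/2)^2 = 1/4).
r to a double first cousin = 0.25 (double first cousins share both grandparent pairs — four paths of length 4: r = 4·(1/2)^4 = 1/4).
r to a first cousin = 0.125 (first cousins share one grandparent pair — two paths of length 4: r = 2·(1/2)^4 = 1/8).
Summing one r·B term per recipient: 1·0.25·0.121 + 3·0.25·0.235 + 4·0.125·0.0728 = 0.2429.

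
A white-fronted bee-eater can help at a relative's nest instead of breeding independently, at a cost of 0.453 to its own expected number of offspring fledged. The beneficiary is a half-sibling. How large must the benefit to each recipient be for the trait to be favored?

r to a half-sibling = 0.25 (half-sibs share one parent — one path of length 2: r = (1/2)^2 = 1/4).
Hamilton's rule with n recipients of equal r: n·r·B > C, so B > C/(n·r) = 0.453/(1·0.25) = 1.812.

1.812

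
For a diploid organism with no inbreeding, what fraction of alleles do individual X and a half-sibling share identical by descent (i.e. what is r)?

0.25

Each parent–offspring link contributes a factor of 1/2, and independent paths through distinct common ancestors add.
Half-sibs share one parent — one path of length 2: r = (1/2)^2 = 1/4.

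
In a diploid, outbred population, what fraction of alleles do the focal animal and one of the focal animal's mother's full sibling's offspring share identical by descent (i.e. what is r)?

0.125

Each parent–offspring link contributes a factor of 1/2, and independent paths through distinct common ancestors add.
First cousins share one grandparent pair — two paths of length 4: r = 2·(1/2)^4 = 1/8.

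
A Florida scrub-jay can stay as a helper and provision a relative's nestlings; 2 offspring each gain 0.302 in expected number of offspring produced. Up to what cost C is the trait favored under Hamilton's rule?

0.302

r to an offspring = 1/2 (one parent–offspring link: r = (1/2)^1 = 1/2).
Hamilton's rule: n·r·B > C, so the trait is favored while C < n·r·B = 2·0.5·0.302 = 0.302.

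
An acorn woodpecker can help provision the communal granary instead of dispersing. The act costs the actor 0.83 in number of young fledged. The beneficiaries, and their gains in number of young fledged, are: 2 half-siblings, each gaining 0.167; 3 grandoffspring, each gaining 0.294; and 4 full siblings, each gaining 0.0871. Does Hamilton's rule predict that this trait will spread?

No

Hamilton's rule: the trait is favored when the sum of r·B over every recipient exceeds the actor's cost C.
r to a half-sibling = 1/4 (half-sibs share one parent — one path of length 2: r = (1/2)^2 = 1/4).
r to a grandoffspring = 1/4 (two parent–offspring links: r = (1/2)^2 = 1/4).
r to a full sibling = 0.5 (full sibs share both parents — two paths of length 2: r = 2·(1/2)^2 = 1/2).
Summing one r·B term per recipient: 2·0.25·0.167 + 3·0.25·0.294 + 4·0.5·0.0871 = 0.4782.
0.4782 < 0.83: the indirect benefit is less than the cost.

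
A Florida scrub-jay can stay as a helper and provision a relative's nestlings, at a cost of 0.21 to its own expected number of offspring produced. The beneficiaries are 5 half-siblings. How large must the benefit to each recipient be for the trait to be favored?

0.168

r to a half-sibling = 1/4 (half-sibs share one parent — one path of length 2: r = (1/2)^2 = 1/4).
Hamilton's rule with n recipients of equal r: n·r·B > C, so B > C/(n·r) = 0.21/(5·0.25) = 0.168.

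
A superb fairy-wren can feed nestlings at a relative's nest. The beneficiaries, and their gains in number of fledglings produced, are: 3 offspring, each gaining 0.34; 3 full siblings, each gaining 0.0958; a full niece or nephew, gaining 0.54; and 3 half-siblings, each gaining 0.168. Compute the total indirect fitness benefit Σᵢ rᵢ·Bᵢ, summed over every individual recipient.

0.9147

r to an offspring = 1/2 (one parent–offspring link: r = (1/2)^1 = 1/2).
r to a full sibling = 1/2 (full sibs share both parents — two paths of length 2: r = 2·(1/2)^2 = 1/2).
r to a full niece or nephew = 1/4 (full aunt/uncle↔niece/nephew: two paths of length 3 through the shared grandparent pair: r = 2·(1/2)^3 = 1/4).
r to a half-sibling = 1/4 (half-sibs share one parent — one path of length 2: r = (1/2)^2 = 1/4).
Summing one r·B term per recipient: 3·0.5·0.34 + 3·0.5·0.0958 + 1·0.25·0.54 + 3·0.25·0.168 = 0.9147.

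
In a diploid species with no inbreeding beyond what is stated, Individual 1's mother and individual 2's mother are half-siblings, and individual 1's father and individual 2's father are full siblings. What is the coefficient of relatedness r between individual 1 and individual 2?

0.1875

Independent pedigree routes through distinct common ancestors add.
Individual 1 and individual 2 are related in two ways: half first cousins through their mothers (r = 1/16) and first cousins through their fathers (r = 1/8).
r = 1/16 + 1/8 = 3/16 = 0.1875.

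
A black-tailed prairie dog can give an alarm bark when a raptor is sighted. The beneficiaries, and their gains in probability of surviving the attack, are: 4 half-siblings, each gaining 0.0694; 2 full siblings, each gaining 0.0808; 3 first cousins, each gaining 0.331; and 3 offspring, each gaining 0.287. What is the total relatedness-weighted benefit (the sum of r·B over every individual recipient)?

0.704825

r to a half-sibling = 1/4 (half-sibs share one parent — one path of length 2: r = (1/2)^2 = 1/4).
r to a full sibling = 0.5 (full sibs share both parents — two paths of length 2: r = 2·(1/2)^2 = 1/2).
r to a first cousin = 1/8 (first cousins share one grandparent pair — two paths of length 4: r = 2·(1/2)^4 = 1/8).
r to an offspring = 1/2 (one parent–offspring link: r = (1/2)^1 = 1/2).
Summing one r·B term per recipient: 4·0.25·0.0694 + 2·0.5·0.0808 + 3·0.125·0.331 + 3·0.5·0.287 = 0.704825.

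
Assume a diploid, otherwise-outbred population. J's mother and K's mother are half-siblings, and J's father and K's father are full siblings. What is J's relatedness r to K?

Independent pedigree routes through distinct common ancestors add.
J and K are related in two ways: half first cousins through their mothers (r = 1/16) and first cousins through their fathers (r = 1/8).
r = 1/16 + 1/8 = 0.1875.

0.1875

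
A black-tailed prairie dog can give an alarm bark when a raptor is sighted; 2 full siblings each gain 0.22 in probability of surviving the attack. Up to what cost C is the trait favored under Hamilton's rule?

0.22

r to a full sibling = 1/2 (full sibs share both parents — two paths of length 2: r = 2·(1/2)^2 = 1/2).
Hamilton's rule: n·r·B > C, so the trait is favored while C < n·r·B = 2·0.5·0.22 = 0.22.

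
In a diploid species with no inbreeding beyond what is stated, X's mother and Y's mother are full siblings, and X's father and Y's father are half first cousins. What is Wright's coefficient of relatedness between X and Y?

Wright's path rule: contributions from independent ancestry routes add.
X and Y are related in two ways: first cousins through their mothers (r = 1/8) and half second cousins through their fathers (r = 1/64).
r = 1/8 + 1/64 = 0.140625.

0.140625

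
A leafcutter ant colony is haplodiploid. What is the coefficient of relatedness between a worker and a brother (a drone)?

0.25

Her haploid brother carries none of their father's genes and a random half of their mother's genome; that half matches the maternal half of her own genome with probability 1/2: r = 1/2 · 1/2 = 1/4.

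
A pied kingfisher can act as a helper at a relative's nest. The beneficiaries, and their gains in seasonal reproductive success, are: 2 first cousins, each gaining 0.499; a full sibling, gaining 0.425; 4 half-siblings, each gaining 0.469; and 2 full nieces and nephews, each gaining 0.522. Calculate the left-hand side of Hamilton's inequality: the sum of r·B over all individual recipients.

r to a first cousin = 1/8 (first cousins share one grandparent pair — two paths of length 4: r = 2·(1/2)^4 = 1/8).
r to a full sibling = 0.5 (full sibs share both parents — two paths of length 2: r = 2·(1/2)^2 = 1/2).
r to a half-sibling = 1/4 (half-sibs share one parent — one path of length 2: r = (1/2)^2 = 1/4).
r to a full niece or nephew = 1/4 (full aunt/uncle↔niece/nephew: two paths of length 3 through the shared grandparent pair: r = 2·(1/2)^3 = 1/4).
Summing one r·B term per recipient: 2·0.125·0.499 + 1·0.5·0.425 + 4·0.25·0.469 + 2·0.25·0.522 = 1.06725.

1.06725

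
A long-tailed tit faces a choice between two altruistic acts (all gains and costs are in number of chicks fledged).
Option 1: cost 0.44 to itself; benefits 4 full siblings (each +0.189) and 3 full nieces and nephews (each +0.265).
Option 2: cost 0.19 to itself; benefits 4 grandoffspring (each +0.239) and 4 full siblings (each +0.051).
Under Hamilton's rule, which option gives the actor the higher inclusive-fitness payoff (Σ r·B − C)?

Option 1: r to a full sibling = 0.5.
Option 1: r to a full niece or nephew = 0.25.
Option 1: Σ r·B − C = (4·0.5·0.189 + 3·0.25·0.265) − 0.44 = 0.13675.
Option 2: r to a grandoffspring = 0.25.
Option 2: r to a full sibling = 0.5.
Option 2: Σ r·B − C = (4·0.25·0.239 + 4·0.5·0.051) − 0.19 = 0.151.
Option 2 has the higher net inclusive-fitness payoff.

Option 2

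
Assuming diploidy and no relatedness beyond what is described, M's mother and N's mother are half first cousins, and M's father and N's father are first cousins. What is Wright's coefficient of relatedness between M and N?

Relatedness sums over independent paths through distinct common ancestors.
M and N are related in two ways: half second cousins through their mothers (r = 1/64) and second cousins through their fathers (r = 1/32).
r = 1/64 + 1/32 = 3/64 = 0.046875.

0.046875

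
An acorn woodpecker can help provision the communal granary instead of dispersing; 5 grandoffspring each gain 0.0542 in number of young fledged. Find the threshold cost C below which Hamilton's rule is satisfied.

r to a grandoffspring = 0.25 (two parent–offspring links: r = (1/2)^2 = 1/4).
Hamilton's rule: n·r·B > C, so the trait is favored while C < n·r·B = 5·0.25·0.0542 = 0.06775.

0.06775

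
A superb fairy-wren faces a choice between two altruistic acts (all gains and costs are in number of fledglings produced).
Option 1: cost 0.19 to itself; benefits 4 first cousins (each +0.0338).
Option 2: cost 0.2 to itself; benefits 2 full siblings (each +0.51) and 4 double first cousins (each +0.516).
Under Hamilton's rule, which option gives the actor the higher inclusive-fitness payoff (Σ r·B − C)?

Option 1: r to a first cousin = 0.125.
Option 1: Σ r·B − C = (4·0.125·0.0338) − 0.19 = -0.1731.
Option 2: r to a full sibling = 0.5.
Option 2: r to a double first cousin = 0.25.
Option 2: Σ r·B − C = (2·0.5·0.51 + 4·0.25·0.516) − 0.2 = 0.826.
Option 2 has the higher net inclusive-fitness payoff.

Option 2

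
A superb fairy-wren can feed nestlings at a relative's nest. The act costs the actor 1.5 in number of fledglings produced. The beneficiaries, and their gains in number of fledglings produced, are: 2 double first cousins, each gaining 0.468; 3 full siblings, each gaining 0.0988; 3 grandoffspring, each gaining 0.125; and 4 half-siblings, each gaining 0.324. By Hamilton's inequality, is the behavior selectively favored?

Hamilton's rule: the trait is favored when the sum of r·B over every recipient exceeds the actor's cost C.
r to a double first cousin = 0.25 (double first cousins share both grandparent pairs — four paths of length 4: r = 4·(1/2)^4 = 1/4).
r to a full sibling = 0.5 (full sibs share both parents — two paths of length 2: r = 2·(1/2)^2 = 1/2).
r to a grandoffspring = 1/4 (two parent–offspring links: r = (1/2)^2 = 1/4).
r to a half-sibling = 0.25 (half-sibs share one parent — one path of length 2: r = (1/2)^2 = 1/4).
Summing one r·B term per recipient: 2·0.25·0.468 + 3·0.5·0.0988 + 3·0.25·0.125 + 4·0.25·0.324 = 0.79995.
0.79995 < 1.5: the indirect benefit is less than the cost.

No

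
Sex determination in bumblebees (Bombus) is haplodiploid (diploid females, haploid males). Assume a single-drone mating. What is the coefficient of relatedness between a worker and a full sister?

0.75

Haplodiploid full sisters inherit their father's entire haploid genome identically (contributing 1/2) and on average half of their mother's contribution (1/2 · 1/2 = 1/4); r = 1/2 + 1/4 = 3/4.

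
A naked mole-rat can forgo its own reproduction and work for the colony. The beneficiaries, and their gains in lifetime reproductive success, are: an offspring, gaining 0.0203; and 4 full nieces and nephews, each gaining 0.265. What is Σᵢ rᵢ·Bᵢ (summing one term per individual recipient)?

0.27515

r to an offspring = 1/2 (one parent–offspring link: r = (1/2)^1 = 1/2).
r to a full niece or nephew = 1/4 (full aunt/uncle↔niece/nephew: two paths of length 3 through the shared grandparent pair: r = 2·(1/2)^3 = 1/4).
Summing one r·B term per recipient: 1·0.5·0.0203 + 4·0.25·0.265 = 0.27515.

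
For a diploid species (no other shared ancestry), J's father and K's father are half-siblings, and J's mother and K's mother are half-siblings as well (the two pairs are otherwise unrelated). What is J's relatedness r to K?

0.125

With two independent routes of shared ancestry, r is the sum of the two contributions.
J and K are related in two ways: half first cousins through their fathers (r = 1/16) and half first cousins through their mothers (r = 1/16).
r = 1/16 + 1/16 = 1/8 = 0.125.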